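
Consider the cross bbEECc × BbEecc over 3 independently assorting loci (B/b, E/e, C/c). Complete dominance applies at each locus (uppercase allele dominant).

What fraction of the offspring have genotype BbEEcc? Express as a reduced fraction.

bbEECc gametes: bEC×4, bEc×4
BbEecc gametes: BEc×2, Bec×2, bEc×2, bec×2
bbEECc×BbEecc grid (8·8=64): BbEECc=8 BbEEcc=8 BbEeCc=8 BbEecc=8 bbEECc=8 bbEEcc=8 bbEeCc=8 bbEecc=8
BbEEcc hits 8/64; gcd=8; 8÷8/64÷8 = 1/8

P(BbEEcc) = 1/8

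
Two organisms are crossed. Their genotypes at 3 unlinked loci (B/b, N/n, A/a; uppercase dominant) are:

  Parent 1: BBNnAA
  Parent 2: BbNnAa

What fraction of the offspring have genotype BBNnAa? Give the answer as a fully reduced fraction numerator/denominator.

P(BBNnAa) = 1/8

BBNnAA gametes: BNA×4, BnA×4
BbNnAa gametes: BNA×1, BNa×1, BnA×1, Bna×1, bNA×1, bNa×1, bnA×1, bna×1
BBNnAA×BbNnAa grid (8·8=64): BBNNAA=4 BBNNAa=4 BBNnAA=8 BBNnAa=8 BBnnAA=4 BBnnAa=4 BbNNAA=4 BbNNAa=4 BbNnAA=8 BbNnAa=8 BbnnAA=4 BbnnAa=4
BBNnAa hits 8/64; gcd=8; 8÷8/64÷8 = 1/8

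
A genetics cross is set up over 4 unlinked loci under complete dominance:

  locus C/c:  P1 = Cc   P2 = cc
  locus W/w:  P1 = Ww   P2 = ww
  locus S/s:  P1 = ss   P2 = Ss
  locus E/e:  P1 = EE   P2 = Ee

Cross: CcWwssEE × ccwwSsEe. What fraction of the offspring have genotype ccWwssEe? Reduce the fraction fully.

P(ccWwssEe) = 1/16

CcWwssEE gametes: CWsE×4, CwsE×4, cWsE×4, cwsE×4
ccwwSsEe gametes: cwSE×4, cwSe×4, cwsE×4, cwse×4
CcWwssEE×ccwwSsEe grid (16·16=256): CcWwSsEE=16 CcWwSsEe=16 CcWwssEE=16 CcWwssEe=16 CcwwSsEE=16 CcwwSsEe=16 CcwwssEE=16 CcwwssEe=16 ccWwSsEE=16 ccWwSsEe=16 ccWwssEE=16 ccWwssEe=16 ccwwSsEE=16 ccwwSsEe=16 ccwwssEE=16 ccwwssEe=16
ccWwssEe hits 16/256; gcd=16; 16÷16/256÷16 = 1/16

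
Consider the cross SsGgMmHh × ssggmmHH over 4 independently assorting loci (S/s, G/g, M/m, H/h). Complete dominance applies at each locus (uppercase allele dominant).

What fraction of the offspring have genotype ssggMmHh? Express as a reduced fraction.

SsGgMmHh gametes: SGMH×1, SGMh×1, SGmH×1, SGmh×1, SgMH×1, SgMh×1, SgmH×1, Sgmh×1, sGMH×1, sGMh×1, sGmH×1, sGmh×1, sgMH×1, sgMh×1, sgmH×1, sgmh×1
ssggmmHH gametes: sgmH×16
SsGgMmHh×ssggmmHH grid (16·16=256): SsGgMmHH=16 SsGgMmHh=16 SsGgmmHH=16 SsGgmmHh=16 SsggMmHH=16 SsggMmHh=16 SsggmmHH=16 SsggmmHh=16 ssGgMmHH=16 ssGgMmHh=16 ssGgmmHH=16 ssGgmmHh=16 ssggMmHH=16 ssggMmHh=16 ssggmmHH=16 ssggmmHh=16
ssggMmHh hits 16/256; gcd=16; 16÷16/256÷16 = 1/16

P(ssggMmHh) = 1/16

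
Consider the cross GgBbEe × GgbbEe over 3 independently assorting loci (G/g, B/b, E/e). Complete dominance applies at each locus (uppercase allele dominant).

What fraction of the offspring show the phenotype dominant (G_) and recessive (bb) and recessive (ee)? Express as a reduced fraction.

P(G_ bb ee) = 3/32

GgBbEe gametes: GBE×1, GBe×1, GbE×1, Gbe×1, gBE×1, gBe×1, gbE×1, gbe×1
GgbbEe gametes: GbE×2, Gbe×2, gbE×2, gbe×2
GgBbEe×GgbbEe grid (8·8=64): GGBbEE=2 GGBbEe=4 GGBbee=2 GGbbEE=2 GGbbEe=4 GGbbee=2 GgBbEE=4 GgBbEe=8 GgBbee=4 GgbbEE=4 GgbbEe=8 Ggbbee=4 ggBbEE=2 ggBbEe=4 ggBbee=2 ggbbEE=2 ggbbEe=4 ggbbee=2
G_ bb ee hits 6/64; gcd=2; 6÷2/64÷2 = 3/32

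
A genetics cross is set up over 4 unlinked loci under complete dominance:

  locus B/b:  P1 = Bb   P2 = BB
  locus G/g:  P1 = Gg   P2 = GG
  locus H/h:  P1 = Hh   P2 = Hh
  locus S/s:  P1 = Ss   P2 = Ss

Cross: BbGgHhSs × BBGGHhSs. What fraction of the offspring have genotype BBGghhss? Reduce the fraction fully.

P(BBGghhss) = 1/64

BbGgHhSs gametes: BGHS×1, BGHs×1, BGhS×1, BGhs×1, BgHS×1, BgHs×1, BghS×1, Bghs×1, bGHS×1, bGHs×1, bGhS×1, bGhs×1, bgHS×1, bgHs×1, bghS×1, bghs×1
BBGGHhSs gametes: BGHS×4, BGHs×4, BGhS×4, BGhs×4
BbGgHhSs×BBGGHhSs grid (16·16=256): BBGGHHSS=4 BBGGHHSs=8 BBGGHHss=4 BBGGHhSS=8 BBGGHhSs=16 BBGGHhss=8 BBGGhhSS=4 BBGGhhSs=8 BBGGhhss=4 BBGgHHSS=4 BBGgHHSs=8 BBGgHHss=4 BBGgHhSS=8 BBGgHhSs=16 BBGgHhss=8 BBGghhSS=4 BBGghhSs=8 BBGghhss=4 BbGGHHSS=4 BbGGHHSs=8 BbGGHHss=4 BbGGHhSS=8 BbGGHhSs=16 BbGGHhss=8 BbGGhhSS=4 BbGGhhSs=8 BbGGhhss=4 BbGgHHSS=4 BbGgHHSs=8 BbGgHHss=4 BbGgHhSS=8 BbGgHhSs=16 BbGgHhss=8 BbGghhSS=4 BbGghhSs=8 BbGghhss=4
BBGghhss hits 4/256; gcd=4; 4÷4/256÷4 = 1/64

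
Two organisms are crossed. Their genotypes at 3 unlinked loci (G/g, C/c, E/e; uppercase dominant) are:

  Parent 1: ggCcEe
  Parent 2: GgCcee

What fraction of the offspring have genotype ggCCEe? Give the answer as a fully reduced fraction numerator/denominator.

ggCcEe gametes: gCE×2, gCe×2, gcE×2, gce×2
GgCcee gametes: GCe×2, Gce×2, gCe×2, gce×2
ggCcEe×GgCcee grid (8·8=64): GgCCEe=4 GgCCee=4 GgCcEe=8 GgCcee=8 GgccEe=4 Ggccee=4 ggCCEe=4 ggCCee=4 ggCcEe=8 ggCcee=8 ggccEe=4 ggccee=4
ggCCEe hits 4/64; gcd=4; 4÷4/64÷4 = 1/16

P(ggCCEe) = 1/16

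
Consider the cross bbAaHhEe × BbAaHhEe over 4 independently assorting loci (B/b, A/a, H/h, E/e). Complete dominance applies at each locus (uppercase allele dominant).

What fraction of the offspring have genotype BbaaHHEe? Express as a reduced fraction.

P(BbaaHHEe) = 1/64

bbAaHhEe gametes: bAHE×2, bAHe×2, bAhE×2, bAhe×2, baHE×2, baHe×2, bahE×2, bahe×2
BbAaHhEe gametes: BAHE×1, BAHe×1, BAhE×1, BAhe×1, BaHE×1, BaHe×1, BahE×1, Bahe×1, bAHE×1, bAHe×1, bAhE×1, bAhe×1, baHE×1, baHe×1, bahE×1, bahe×1
bbAaHhEe×BbAaHhEe grid (16·16=256): BbAAHHEE=2 BbAAHHEe=4 BbAAHHee=2 BbAAHhEE=4 BbAAHhEe=8 BbAAHhee=4 BbAAhhEE=2 BbAAhhEe=4 BbAAhhee=2 BbAaHHEE=4 BbAaHHEe=8 BbAaHHee=4 BbAaHhEE=8 BbAaHhEe=16 BbAaHhee=8 BbAahhEE=4 BbAahhEe=8 BbAahhee=4 BbaaHHEE=2 BbaaHHEe=4 BbaaHHee=2 BbaaHhEE=4 BbaaHhEe=8 BbaaHhee=4 BbaahhEE=2 BbaahhEe=4 Bbaahhee=2 bbAAHHEE=2 bbAAHHEe=4 bbAAHHee=2 bbAAHhEE=4 bbAAHhEe=8 bbAAHhee=4 bbAAhhEE=2 bbAAhhEe=4 bbAAhhee=2 bbAaHHEE=4 bbAaHHEe=8 bbAaHHee=4 bbAaHhEE=8 bbAaHhEe=16 bbAaHhee=8 bbAahhEE=4 bbAahhEe=8 bbAahhee=4 bbaaHHEE=2 bbaaHHEe=4 bbaaHHee=2 bbaaHhEE=4 bbaaHhEe=8 bbaaHhee=4 bbaahhEE=2 bbaahhEe=4 bbaahhee=2
BbaaHHEe hits 4/256; gcd=4; 4÷4/256÷4 = 1/64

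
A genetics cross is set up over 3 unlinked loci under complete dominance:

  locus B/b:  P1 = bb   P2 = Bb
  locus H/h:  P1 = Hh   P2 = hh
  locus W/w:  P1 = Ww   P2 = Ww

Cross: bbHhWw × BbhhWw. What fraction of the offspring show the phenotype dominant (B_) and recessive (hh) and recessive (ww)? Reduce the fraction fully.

bbHhWw gametes: bHW×2, bHw×2, bhW×2, bhw×2
BbhhWw gametes: BhW×2, Bhw×2, bhW×2, bhw×2
bbHhWw×BbhhWw grid (8·8=64): BbHhWW=4 BbHhWw=8 BbHhww=4 BbhhWW=4 BbhhWw=8 Bbhhww=4 bbHhWW=4 bbHhWw=8 bbHhww=4 bbhhWW=4 bbhhWw=8 bbhhww=4
B_ hh ww hits 4/64; gcd=4; 4÷4/64÷4 = 1/16

P(B_ hh ww) = 1/16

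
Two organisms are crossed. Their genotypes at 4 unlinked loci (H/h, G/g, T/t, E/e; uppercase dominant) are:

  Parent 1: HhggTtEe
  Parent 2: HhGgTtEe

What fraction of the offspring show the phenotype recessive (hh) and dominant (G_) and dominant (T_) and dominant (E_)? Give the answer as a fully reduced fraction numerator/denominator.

HhggTtEe gametes: HgTE×2, HgTe×2, HgtE×2, Hgte×2, hgTE×2, hgTe×2, hgtE×2, hgte×2
HhGgTtEe gametes: HGTE×1, HGTe×1, HGtE×1, HGte×1, HgTE×1, HgTe×1, HgtE×1, Hgte×1, hGTE×1, hGTe×1, hGtE×1, hGte×1, hgTE×1, hgTe×1, hgtE×1, hgte×1
HhggTtEe×HhGgTtEe grid (16·16=256): HHGgTTEE=2 HHGgTTEe=4 HHGgTTee=2 HHGgTtEE=4 HHGgTtEe=8 HHGgTtee=4 HHGgttEE=2 HHGgttEe=4 HHGgttee=2 HHggTTEE=2 HHggTTEe=4 HHggTTee=2 HHggTtEE=4 HHggTtEe=8 HHggTtee=4 HHggttEE=2 HHggttEe=4 HHggttee=2 HhGgTTEE=4 HhGgTTEe=8 HhGgTTee=4 HhGgTtEE=8 HhGgTtEe=16 HhGgTtee=8 HhGgttEE=4 HhGgttEe=8 HhGgttee=4 HhggTTEE=4 HhggTTEe=8 HhggTTee=4 HhggTtEE=8 HhggTtEe=16 HhggTtee=8 HhggttEE=4 HhggttEe=8 Hhggttee=4 hhGgTTEE=2 hhGgTTEe=4 hhGgTTee=2 hhGgTtEE=4 hhGgTtEe=8 hhGgTtee=4 hhGgttEE=2 hhGgttEe=4 hhGgttee=2 hhggTTEE=2 hhggTTEe=4 hhggTTee=2 hhggTtEE=4 hhggTtEe=8 hhggTtee=4 hhggttEE=2 hhggttEe=4 hhggttee=2
hh G_ T_ E_ hits 18/256; gcd=2; 18÷2/256÷2 = 9/128

P(hh G_ T_ E_) = 9/128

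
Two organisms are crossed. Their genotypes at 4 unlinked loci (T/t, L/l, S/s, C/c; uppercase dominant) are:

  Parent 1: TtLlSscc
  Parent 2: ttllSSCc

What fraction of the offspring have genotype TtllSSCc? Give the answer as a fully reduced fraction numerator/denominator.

TtLlSscc gametes: TLSc×2, TLsc×2, TlSc×2, Tlsc×2, tLSc×2, tLsc×2, tlSc×2, tlsc×2
ttllSSCc gametes: tlSC×8, tlSc×8
TtLlSscc×ttllSSCc grid (16·16=256): TtLlSSCc=16 TtLlSScc=16 TtLlSsCc=16 TtLlSscc=16 TtllSSCc=16 TtllSScc=16 TtllSsCc=16 TtllSscc=16 ttLlSSCc=16 ttLlSScc=16 ttLlSsCc=16 ttLlSscc=16 ttllSSCc=16 ttllSScc=16 ttllSsCc=16 ttllSscc=16
TtllSSCc hits 16/256; gcd=16; 16÷16/256÷16 = 1/16

P(TtllSSCc) = 1/16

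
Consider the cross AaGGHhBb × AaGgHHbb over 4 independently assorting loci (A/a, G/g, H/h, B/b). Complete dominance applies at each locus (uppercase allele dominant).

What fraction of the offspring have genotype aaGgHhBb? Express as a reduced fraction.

P(aaGgHhBb) = 1/32

AaGGHhBb gametes: AGHB×2, AGHb×2, AGhB×2, AGhb×2, aGHB×2, aGHb×2, aGhB×2, aGhb×2
AaGgHHbb gametes: AGHb×4, AgHb×4, aGHb×4, agHb×4
AaGGHhBb×AaGgHHbb grid (16·16=256): AAGGHHBb=8 AAGGHHbb=8 AAGGHhBb=8 AAGGHhbb=8 AAGgHHBb=8 AAGgHHbb=8 AAGgHhBb=8 AAGgHhbb=8 AaGGHHBb=16 AaGGHHbb=16 AaGGHhBb=16 AaGGHhbb=16 AaGgHHBb=16 AaGgHHbb=16 AaGgHhBb=16 AaGgHhbb=16 aaGGHHBb=8 aaGGHHbb=8 aaGGHhBb=8 aaGGHhbb=8 aaGgHHBb=8 aaGgHHbb=8 aaGgHhBb=8 aaGgHhbb=8
aaGgHhBb hits 8/256; gcd=8; 8÷8/256÷8 = 1/32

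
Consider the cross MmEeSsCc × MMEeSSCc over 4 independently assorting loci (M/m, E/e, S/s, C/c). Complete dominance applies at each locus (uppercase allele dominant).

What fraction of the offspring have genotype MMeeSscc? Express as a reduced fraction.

P(MMeeSscc) = 1/64

MmEeSsCc gametes: MESC×1, MESc×1, MEsC×1, MEsc×1, MeSC×1, MeSc×1, MesC×1, Mesc×1, mESC×1, mESc×1, mEsC×1, mEsc×1, meSC×1, meSc×1, mesC×1, mesc×1
MMEeSSCc gametes: MESC×4, MESc×4, MeSC×4, MeSc×4
MmEeSsCc×MMEeSSCc grid (16·16=256): MMEESSCC=4 MMEESSCc=8 MMEESScc=4 MMEESsCC=4 MMEESsCc=8 MMEESscc=4 MMEeSSCC=8 MMEeSSCc=16 MMEeSScc=8 MMEeSsCC=8 MMEeSsCc=16 MMEeSscc=8 MMeeSSCC=4 MMeeSSCc=8 MMeeSScc=4 MMeeSsCC=4 MMeeSsCc=8 MMeeSscc=4 MmEESSCC=4 MmEESSCc=8 MmEESScc=4 MmEESsCC=4 MmEESsCc=8 MmEESscc=4 MmEeSSCC=8 MmEeSSCc=16 MmEeSScc=8 MmEeSsCC=8 MmEeSsCc=16 MmEeSscc=8 MmeeSSCC=4 MmeeSSCc=8 MmeeSScc=4 MmeeSsCC=4 MmeeSsCc=8 MmeeSscc=4
MMeeSscc hits 4/256; gcd=4; 4÷4/256÷4 = 1/64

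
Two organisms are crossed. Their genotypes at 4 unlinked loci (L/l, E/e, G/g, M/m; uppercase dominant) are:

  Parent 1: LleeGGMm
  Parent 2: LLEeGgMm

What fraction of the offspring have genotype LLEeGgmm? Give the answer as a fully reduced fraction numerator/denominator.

P(LLEeGgmm) = 1/32

LleeGGMm gametes: LeGM×4, LeGm×4, leGM×4, leGm×4
LLEeGgMm gametes: LEGM×2, LEGm×2, LEgM×2, LEgm×2, LeGM×2, LeGm×2, LegM×2, Legm×2
LleeGGMm×LLEeGgMm grid (16·16=256): LLEeGGMM=8 LLEeGGMm=16 LLEeGGmm=8 LLEeGgMM=8 LLEeGgMm=16 LLEeGgmm=8 LLeeGGMM=8 LLeeGGMm=16 LLeeGGmm=8 LLeeGgMM=8 LLeeGgMm=16 LLeeGgmm=8 LlEeGGMM=8 LlEeGGMm=16 LlEeGGmm=8 LlEeGgMM=8 LlEeGgMm=16 LlEeGgmm=8 LleeGGMM=8 LleeGGMm=16 LleeGGmm=8 LleeGgMM=8 LleeGgMm=16 LleeGgmm=8
LLEeGgmm hits 8/256; gcd=8; 8÷8/256÷8 = 1/32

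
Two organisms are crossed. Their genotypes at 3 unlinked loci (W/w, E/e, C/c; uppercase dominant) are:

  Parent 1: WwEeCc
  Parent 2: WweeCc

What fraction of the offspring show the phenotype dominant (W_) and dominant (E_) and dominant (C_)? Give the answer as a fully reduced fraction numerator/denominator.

WwEeCc gametes: WEC×1, WEc×1, WeC×1, Wec×1, wEC×1, wEc×1, weC×1, wec×1
WweeCc gametes: WeC×2, Wec×2, weC×2, wec×2
WwEeCc×WweeCc grid (8·8=64): WWEeCC=2 WWEeCc=4 WWEecc=2 WWeeCC=2 WWeeCc=4 WWeecc=2 WwEeCC=4 WwEeCc=8 WwEecc=4 WweeCC=4 WweeCc=8 Wweecc=4 wwEeCC=2 wwEeCc=4 wwEecc=2 wweeCC=2 wweeCc=4 wweecc=2
W_ E_ C_ hits 18/64; gcd=2; 18÷2/64÷2 = 9/32

P(W_ E_ C_) = 9/32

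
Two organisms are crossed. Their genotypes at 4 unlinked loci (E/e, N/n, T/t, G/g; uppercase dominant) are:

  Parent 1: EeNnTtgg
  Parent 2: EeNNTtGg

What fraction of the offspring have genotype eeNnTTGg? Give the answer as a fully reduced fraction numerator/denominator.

P(eeNnTTGg) = 1/64

EeNnTtgg gametes: ENTg×2, ENtg×2, EnTg×2, Entg×2, eNTg×2, eNtg×2, enTg×2, entg×2
EeNNTtGg gametes: ENTG×2, ENTg×2, ENtG×2, ENtg×2, eNTG×2, eNTg×2, eNtG×2, eNtg×2
EeNnTtgg×EeNNTtGg grid (16·16=256): EENNTTGg=4 EENNTTgg=4 EENNTtGg=8 EENNTtgg=8 EENNttGg=4 EENNttgg=4 EENnTTGg=4 EENnTTgg=4 EENnTtGg=8 EENnTtgg=8 EENnttGg=4 EENnttgg=4 EeNNTTGg=8 EeNNTTgg=8 EeNNTtGg=16 EeNNTtgg=16 EeNNttGg=8 EeNNttgg=8 EeNnTTGg=8 EeNnTTgg=8 EeNnTtGg=16 EeNnTtgg=16 EeNnttGg=8 EeNnttgg=8 eeNNTTGg=4 eeNNTTgg=4 eeNNTtGg=8 eeNNTtgg=8 eeNNttGg=4 eeNNttgg=4 eeNnTTGg=4 eeNnTTgg=4 eeNnTtGg=8 eeNnTtgg=8 eeNnttGg=4 eeNnttgg=4
eeNnTTGg hits 4/256; gcd=4; 4÷4/256÷4 = 1/64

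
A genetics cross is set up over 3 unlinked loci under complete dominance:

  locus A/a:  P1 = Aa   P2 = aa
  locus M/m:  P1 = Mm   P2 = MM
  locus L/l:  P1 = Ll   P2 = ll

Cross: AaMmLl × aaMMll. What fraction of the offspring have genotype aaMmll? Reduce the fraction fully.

P(aaMmll) = 1/8

AaMmLl gametes: AML×1, AMl×1, AmL×1, Aml×1, aML×1, aMl×1, amL×1, aml×1
aaMMll gametes: aMl×8
AaMmLl×aaMMll grid (8·8=64): AaMMLl=8 AaMMll=8 AaMmLl=8 AaMmll=8 aaMMLl=8 aaMMll=8 aaMmLl=8 aaMmll=8
aaMmll hits 8/64; gcd=8; 8÷8/64÷8 = 1/8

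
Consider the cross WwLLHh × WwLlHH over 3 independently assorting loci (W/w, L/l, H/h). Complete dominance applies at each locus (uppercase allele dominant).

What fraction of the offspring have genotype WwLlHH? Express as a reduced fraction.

P(WwLlHH) = 1/8

WwLLHh gametes: WLH×2, WLh×2, wLH×2, wLh×2
WwLlHH gametes: WLH×2, WlH×2, wLH×2, wlH×2
WwLLHh×WwLlHH grid (8·8=64): WWLLHH=4 WWLLHh=4 WWLlHH=4 WWLlHh=4 WwLLHH=8 WwLLHh=8 WwLlHH=8 WwLlHh=8 wwLLHH=4 wwLLHh=4 wwLlHH=4 wwLlHh=4
WwLlHH hits 8/64; gcd=8; 8÷8/64÷8 = 1/8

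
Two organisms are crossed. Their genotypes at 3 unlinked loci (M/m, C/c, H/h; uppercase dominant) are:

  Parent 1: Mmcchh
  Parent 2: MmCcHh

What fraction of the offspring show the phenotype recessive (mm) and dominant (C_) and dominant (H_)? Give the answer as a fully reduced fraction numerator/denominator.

Mmcchh gametes: Mch×4, mch×4
MmCcHh gametes: MCH×1, MCh×1, McH×1, Mch×1, mCH×1, mCh×1, mcH×1, mch×1
Mmcchh×MmCcHh grid (8·8=64): MMCcHh=4 MMCchh=4 MMccHh=4 MMcchh=4 MmCcHh=8 MmCchh=8 MmccHh=8 Mmcchh=8 mmCcHh=4 mmCchh=4 mmccHh=4 mmcchh=4
mm C_ H_ hits 4/64; gcd=4; 4÷4/64÷4 = 1/16

P(mm C_ H_) = 1/16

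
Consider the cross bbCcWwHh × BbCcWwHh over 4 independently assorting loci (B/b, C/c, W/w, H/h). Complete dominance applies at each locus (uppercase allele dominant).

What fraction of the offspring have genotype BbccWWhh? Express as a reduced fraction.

bbCcWwHh gametes: bCWH×2, bCWh×2, bCwH×2, bCwh×2, bcWH×2, bcWh×2, bcwH×2, bcwh×2
BbCcWwHh gametes: BCWH×1, BCWh×1, BCwH×1, BCwh×1, BcWH×1, BcWh×1, BcwH×1, Bcwh×1, bCWH×1, bCWh×1, bCwH×1, bCwh×1, bcWH×1, bcWh×1, bcwH×1, bcwh×1
bbCcWwHh×BbCcWwHh grid (16·16=256): BbCCWWHH=2 BbCCWWHh=4 BbCCWWhh=2 BbCCWwHH=4 BbCCWwHh=8 BbCCWwhh=4 BbCCwwHH=2 BbCCwwHh=4 BbCCwwhh=2 BbCcWWHH=4 BbCcWWHh=8 BbCcWWhh=4 BbCcWwHH=8 BbCcWwHh=16 BbCcWwhh=8 BbCcwwHH=4 BbCcwwHh=8 BbCcwwhh=4 BbccWWHH=2 BbccWWHh=4 BbccWWhh=2 BbccWwHH=4 BbccWwHh=8 BbccWwhh=4 BbccwwHH=2 BbccwwHh=4 Bbccwwhh=2 bbCCWWHH=2 bbCCWWHh=4 bbCCWWhh=2 bbCCWwHH=4 bbCCWwHh=8 bbCCWwhh=4 bbCCwwHH=2 bbCCwwHh=4 bbCCwwhh=2 bbCcWWHH=4 bbCcWWHh=8 bbCcWWhh=4 bbCcWwHH=8 bbCcWwHh=16 bbCcWwhh=8 bbCcwwHH=4 bbCcwwHh=8 bbCcwwhh=4 bbccWWHH=2 bbccWWHh=4 bbccWWhh=2 bbccWwHH=4 bbccWwHh=8 bbccWwhh=4 bbccwwHH=2 bbccwwHh=4 bbccwwhh=2
BbccWWhh hits 2/256; gcd=2; 2÷2/256÷2 = 1/128

P(BbccWWhh) = 1/128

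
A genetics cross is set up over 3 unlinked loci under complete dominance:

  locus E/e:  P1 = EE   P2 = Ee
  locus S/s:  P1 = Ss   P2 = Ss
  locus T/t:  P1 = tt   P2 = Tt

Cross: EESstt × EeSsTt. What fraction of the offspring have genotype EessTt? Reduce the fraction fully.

EESstt gametes: ESt×4, Est×4
EeSsTt gametes: EST×1, ESt×1, EsT×1, Est×1, eST×1, eSt×1, esT×1, est×1
EESstt×EeSsTt grid (8·8=64): EESSTt=4 EESStt=4 EESsTt=8 EESstt=8 EEssTt=4 EEsstt=4 EeSSTt=4 EeSStt=4 EeSsTt=8 EeSstt=8 EessTt=4 Eesstt=4
EessTt hits 4/64; gcd=4; 4÷4/64÷4 = 1/16

P(EessTt) = 1/16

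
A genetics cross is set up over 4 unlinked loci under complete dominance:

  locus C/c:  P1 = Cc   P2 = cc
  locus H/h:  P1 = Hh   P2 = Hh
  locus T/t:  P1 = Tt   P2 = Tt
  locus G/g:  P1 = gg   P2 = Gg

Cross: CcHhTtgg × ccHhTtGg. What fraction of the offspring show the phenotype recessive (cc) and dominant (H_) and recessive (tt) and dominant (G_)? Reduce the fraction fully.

P(cc H_ tt G_) = 3/64

CcHhTtgg gametes: CHTg×2, CHtg×2, ChTg×2, Chtg×2, cHTg×2, cHtg×2, chTg×2, chtg×2
ccHhTtGg gametes: cHTG×2, cHTg×2, cHtG×2, cHtg×2, chTG×2, chTg×2, chtG×2, chtg×2
CcHhTtgg×ccHhTtGg grid (16·16=256): CcHHTTGg=4 CcHHTTgg=4 CcHHTtGg=8 CcHHTtgg=8 CcHHttGg=4 CcHHttgg=4 CcHhTTGg=8 CcHhTTgg=8 CcHhTtGg=16 CcHhTtgg=16 CcHhttGg=8 CcHhttgg=8 CchhTTGg=4 CchhTTgg=4 CchhTtGg=8 CchhTtgg=8 CchhttGg=4 Cchhttgg=4 ccHHTTGg=4 ccHHTTgg=4 ccHHTtGg=8 ccHHTtgg=8 ccHHttGg=4 ccHHttgg=4 ccHhTTGg=8 ccHhTTgg=8 ccHhTtGg=16 ccHhTtgg=16 ccHhttGg=8 ccHhttgg=8 cchhTTGg=4 cchhTTgg=4 cchhTtGg=8 cchhTtgg=8 cchhttGg=4 cchhttgg=4
cc H_ tt G_ hits 12/256; gcd=4; 12÷4/256÷4 = 3/64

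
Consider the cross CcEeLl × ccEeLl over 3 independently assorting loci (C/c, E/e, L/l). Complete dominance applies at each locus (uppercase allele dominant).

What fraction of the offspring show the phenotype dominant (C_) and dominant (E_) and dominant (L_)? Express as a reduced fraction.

CcEeLl gametes: CEL×1, CEl×1, CeL×1, Cel×1, cEL×1, cEl×1, ceL×1, cel×1
ccEeLl gametes: cEL×2, cEl×2, ceL×2, cel×2
CcEeLl×ccEeLl grid (8·8=64): CcEELL=2 CcEELl=4 CcEEll=2 CcEeLL=4 CcEeLl=8 CcEell=4 CceeLL=2 CceeLl=4 Cceell=2 ccEELL=2 ccEELl=4 ccEEll=2 ccEeLL=4 ccEeLl=8 ccEell=4 cceeLL=2 cceeLl=4 cceell=2
C_ E_ L_ hits 18/64; gcd=2; 18÷2/64÷2 = 9/32

P(C_ E_ L_) = 9/32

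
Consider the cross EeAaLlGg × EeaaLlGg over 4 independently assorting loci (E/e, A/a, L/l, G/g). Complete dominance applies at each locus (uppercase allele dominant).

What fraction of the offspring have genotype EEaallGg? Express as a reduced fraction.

P(EEaallGg) = 1/64

EeAaLlGg gametes: EALG×1, EALg×1, EAlG×1, EAlg×1, EaLG×1, EaLg×1, EalG×1, Ealg×1, eALG×1, eALg×1, eAlG×1, eAlg×1, eaLG×1, eaLg×1, ealG×1, ealg×1
EeaaLlGg gametes: EaLG×2, EaLg×2, EalG×2, Ealg×2, eaLG×2, eaLg×2, ealG×2, ealg×2
EeAaLlGg×EeaaLlGg grid (16·16=256): EEAaLLGG=2 EEAaLLGg=4 EEAaLLgg=2 EEAaLlGG=4 EEAaLlGg=8 EEAaLlgg=4 EEAallGG=2 EEAallGg=4 EEAallgg=2 EEaaLLGG=2 EEaaLLGg=4 EEaaLLgg=2 EEaaLlGG=4 EEaaLlGg=8 EEaaLlgg=4 EEaallGG=2 EEaallGg=4 EEaallgg=2 EeAaLLGG=4 EeAaLLGg=8 EeAaLLgg=4 EeAaLlGG=8 EeAaLlGg=16 EeAaLlgg=8 EeAallGG=4 EeAallGg=8 EeAallgg=4 EeaaLLGG=4 EeaaLLGg=8 EeaaLLgg=4 EeaaLlGG=8 EeaaLlGg=16 EeaaLlgg=8 EeaallGG=4 EeaallGg=8 Eeaallgg=4 eeAaLLGG=2 eeAaLLGg=4 eeAaLLgg=2 eeAaLlGG=4 eeAaLlGg=8 eeAaLlgg=4 eeAallGG=2 eeAallGg=4 eeAallgg=2 eeaaLLGG=2 eeaaLLGg=4 eeaaLLgg=2 eeaaLlGG=4 eeaaLlGg=8 eeaaLlgg=4 eeaallGG=2 eeaallGg=4 eeaallgg=2
EEaallGg hits 4/256; gcd=4; 4÷4/256÷4 = 1/64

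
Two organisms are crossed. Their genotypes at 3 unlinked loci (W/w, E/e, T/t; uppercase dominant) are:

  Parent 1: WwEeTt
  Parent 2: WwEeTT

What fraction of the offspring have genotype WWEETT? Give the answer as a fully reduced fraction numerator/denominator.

P(WWEETT) = 1/32

WwEeTt gametes: WET×1, WEt×1, WeT×1, Wet×1, wET×1, wEt×1, weT×1, wet×1
WwEeTT gametes: WET×2, WeT×2, wET×2, weT×2
WwEeTt×WwEeTT grid (8·8=64): WWEETT=2 WWEETt=2 WWEeTT=4 WWEeTt=4 WWeeTT=2 WWeeTt=2 WwEETT=4 WwEETt=4 WwEeTT=8 WwEeTt=8 WweeTT=4 WweeTt=4 wwEETT=2 wwEETt=2 wwEeTT=4 wwEeTt=4 wweeTT=2 wweeTt=2
WWEETT hits 2/64; gcd=2; 2÷2/64÷2 = 1/32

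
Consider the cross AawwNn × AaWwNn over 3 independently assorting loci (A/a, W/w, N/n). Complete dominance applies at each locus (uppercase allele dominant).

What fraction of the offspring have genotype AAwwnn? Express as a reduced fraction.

P(AAwwnn) = 1/32

AawwNn gametes: AwN×2, Awn×2, awN×2, awn×2
AaWwNn gametes: AWN×1, AWn×1, AwN×1, Awn×1, aWN×1, aWn×1, awN×1, awn×1
AawwNn×AaWwNn grid (8·8=64): AAWwNN=2 AAWwNn=4 AAWwnn=2 AAwwNN=2 AAwwNn=4 AAwwnn=2 AaWwNN=4 AaWwNn=8 AaWwnn=4 AawwNN=4 AawwNn=8 Aawwnn=4 aaWwNN=2 aaWwNn=4 aaWwnn=2 aawwNN=2 aawwNn=4 aawwnn=2
AAwwnn hits 2/64; gcd=2; 2÷2/64÷2 = 1/32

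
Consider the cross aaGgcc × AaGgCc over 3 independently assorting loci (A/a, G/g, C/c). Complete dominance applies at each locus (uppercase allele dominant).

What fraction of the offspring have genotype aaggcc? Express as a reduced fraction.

aaGgcc gametes: aGc×4, agc×4
AaGgCc gametes: AGC×1, AGc×1, AgC×1, Agc×1, aGC×1, aGc×1, agC×1, agc×1
aaGgcc×AaGgCc grid (8·8=64): AaGGCc=4 AaGGcc=4 AaGgCc=8 AaGgcc=8 AaggCc=4 Aaggcc=4 aaGGCc=4 aaGGcc=4 aaGgCc=8 aaGgcc=8 aaggCc=4 aaggcc=4
aaggcc hits 4/64; gcd=4; 4÷4/64÷4 = 1/16

P(aaggcc) = 1/16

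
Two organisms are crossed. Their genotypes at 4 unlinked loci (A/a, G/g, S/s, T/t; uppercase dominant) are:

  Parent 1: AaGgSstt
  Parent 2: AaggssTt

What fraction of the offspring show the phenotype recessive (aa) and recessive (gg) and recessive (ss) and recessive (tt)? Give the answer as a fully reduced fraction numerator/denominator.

P(aa gg ss tt) = 1/32

AaGgSstt gametes: AGSt×2, AGst×2, AgSt×2, Agst×2, aGSt×2, aGst×2, agSt×2, agst×2
AaggssTt gametes: AgsT×4, Agst×4, agsT×4, agst×4
AaGgSstt×AaggssTt grid (16·16=256): AAGgSsTt=8 AAGgSstt=8 AAGgssTt=8 AAGgsstt=8 AAggSsTt=8 AAggSstt=8 AAggssTt=8 AAggsstt=8 AaGgSsTt=16 AaGgSstt=16 AaGgssTt=16 AaGgsstt=16 AaggSsTt=16 AaggSstt=16 AaggssTt=16 Aaggsstt=16 aaGgSsTt=8 aaGgSstt=8 aaGgssTt=8 aaGgsstt=8 aaggSsTt=8 aaggSstt=8 aaggssTt=8 aaggsstt=8
aa gg ss tt hits 8/256; gcd=8; 8÷8/256÷8 = 1/32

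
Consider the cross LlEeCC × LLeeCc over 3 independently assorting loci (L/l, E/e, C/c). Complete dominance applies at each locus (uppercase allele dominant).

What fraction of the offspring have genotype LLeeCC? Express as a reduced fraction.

LlEeCC gametes: LEC×2, LeC×2, lEC×2, leC×2
LLeeCc gametes: LeC×4, Lec×4
LlEeCC×LLeeCc grid (8·8=64): LLEeCC=8 LLEeCc=8 LLeeCC=8 LLeeCc=8 LlEeCC=8 LlEeCc=8 LleeCC=8 LleeCc=8
LLeeCC hits 8/64; gcd=8; 8÷8/64÷8 = 1/8

P(LLeeCC) = 1/8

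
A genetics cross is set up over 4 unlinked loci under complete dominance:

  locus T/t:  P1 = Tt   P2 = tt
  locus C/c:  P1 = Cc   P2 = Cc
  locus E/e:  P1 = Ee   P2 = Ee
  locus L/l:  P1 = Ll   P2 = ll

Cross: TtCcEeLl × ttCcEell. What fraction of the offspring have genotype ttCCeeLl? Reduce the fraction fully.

P(ttCCeeLl) = 1/64

TtCcEeLl gametes: TCEL×1, TCEl×1, TCeL×1, TCel×1, TcEL×1, TcEl×1, TceL×1, Tcel×1, tCEL×1, tCEl×1, tCeL×1, tCel×1, tcEL×1, tcEl×1, tceL×1, tcel×1
ttCcEell gametes: tCEl×4, tCel×4, tcEl×4, tcel×4
TtCcEeLl×ttCcEell grid (16·16=256): TtCCEELl=4 TtCCEEll=4 TtCCEeLl=8 TtCCEell=8 TtCCeeLl=4 TtCCeell=4 TtCcEELl=8 TtCcEEll=8 TtCcEeLl=16 TtCcEell=16 TtCceeLl=8 TtCceell=8 TtccEELl=4 TtccEEll=4 TtccEeLl=8 TtccEell=8 TtcceeLl=4 Ttcceell=4 ttCCEELl=4 ttCCEEll=4 ttCCEeLl=8 ttCCEell=8 ttCCeeLl=4 ttCCeell=4 ttCcEELl=8 ttCcEEll=8 ttCcEeLl=16 ttCcEell=16 ttCceeLl=8 ttCceell=8 ttccEELl=4 ttccEEll=4 ttccEeLl=8 ttccEell=8 ttcceeLl=4 ttcceell=4
ttCCeeLl hits 4/256; gcd=4; 4÷4/256÷4 = 1/64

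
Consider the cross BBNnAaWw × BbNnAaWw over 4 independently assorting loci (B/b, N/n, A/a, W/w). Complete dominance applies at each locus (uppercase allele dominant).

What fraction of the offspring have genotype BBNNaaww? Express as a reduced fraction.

BBNnAaWw gametes: BNAW×2, BNAw×2, BNaW×2, BNaw×2, BnAW×2, BnAw×2, BnaW×2, Bnaw×2
BbNnAaWw gametes: BNAW×1, BNAw×1, BNaW×1, BNaw×1, BnAW×1, BnAw×1, BnaW×1, Bnaw×1, bNAW×1, bNAw×1, bNaW×1, bNaw×1, bnAW×1, bnAw×1, bnaW×1, bnaw×1
BBNnAaWw×BbNnAaWw grid (16·16=256): BBNNAAWW=2 BBNNAAWw=4 BBNNAAww=2 BBNNAaWW=4 BBNNAaWw=8 BBNNAaww=4 BBNNaaWW=2 BBNNaaWw=4 BBNNaaww=2 BBNnAAWW=4 BBNnAAWw=8 BBNnAAww=4 BBNnAaWW=8 BBNnAaWw=16 BBNnAaww=8 BBNnaaWW=4 BBNnaaWw=8 BBNnaaww=4 BBnnAAWW=2 BBnnAAWw=4 BBnnAAww=2 BBnnAaWW=4 BBnnAaWw=8 BBnnAaww=4 BBnnaaWW=2 BBnnaaWw=4 BBnnaaww=2 BbNNAAWW=2 BbNNAAWw=4 BbNNAAww=2 BbNNAaWW=4 BbNNAaWw=8 BbNNAaww=4 BbNNaaWW=2 BbNNaaWw=4 BbNNaaww=2 BbNnAAWW=4 BbNnAAWw=8 BbNnAAww=4 BbNnAaWW=8 BbNnAaWw=16 BbNnAaww=8 BbNnaaWW=4 BbNnaaWw=8 BbNnaaww=4 BbnnAAWW=2 BbnnAAWw=4 BbnnAAww=2 BbnnAaWW=4 BbnnAaWw=8 BbnnAaww=4 BbnnaaWW=2 BbnnaaWw=4 Bbnnaaww=2
BBNNaaww hits 2/256; gcd=2; 2÷2/256÷2 = 1/128

P(BBNNaaww) = 1/128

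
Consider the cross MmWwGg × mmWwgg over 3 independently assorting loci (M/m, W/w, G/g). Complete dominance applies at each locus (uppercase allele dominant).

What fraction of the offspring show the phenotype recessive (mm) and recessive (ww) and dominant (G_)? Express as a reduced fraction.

MmWwGg gametes: MWG×1, MWg×1, MwG×1, Mwg×1, mWG×1, mWg×1, mwG×1, mwg×1
mmWwgg gametes: mWg×4, mwg×4
MmWwGg×mmWwgg grid (8·8=64): MmWWGg=4 MmWWgg=4 MmWwGg=8 MmWwgg=8 MmwwGg=4 Mmwwgg=4 mmWWGg=4 mmWWgg=4 mmWwGg=8 mmWwgg=8 mmwwGg=4 mmwwgg=4
mm ww G_ hits 4/64; gcd=4; 4÷4/64÷4 = 1/16

P(mm ww G_) = 1/16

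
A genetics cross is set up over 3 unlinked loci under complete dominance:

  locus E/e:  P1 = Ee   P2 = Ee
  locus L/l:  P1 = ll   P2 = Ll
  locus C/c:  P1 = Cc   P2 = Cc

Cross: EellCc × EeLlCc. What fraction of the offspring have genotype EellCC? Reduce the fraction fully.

P(EellCC) = 1/16

EellCc gametes: ElC×2, Elc×2, elC×2, elc×2
EeLlCc gametes: ELC×1, ELc×1, ElC×1, Elc×1, eLC×1, eLc×1, elC×1, elc×1
EellCc×EeLlCc grid (8·8=64): EELlCC=2 EELlCc=4 EELlcc=2 EEllCC=2 EEllCc=4 EEllcc=2 EeLlCC=4 EeLlCc=8 EeLlcc=4 EellCC=4 EellCc=8 Eellcc=4 eeLlCC=2 eeLlCc=4 eeLlcc=2 eellCC=2 eellCc=4 eellcc=2
EellCC hits 4/64; gcd=4; 4÷4/64÷4 = 1/16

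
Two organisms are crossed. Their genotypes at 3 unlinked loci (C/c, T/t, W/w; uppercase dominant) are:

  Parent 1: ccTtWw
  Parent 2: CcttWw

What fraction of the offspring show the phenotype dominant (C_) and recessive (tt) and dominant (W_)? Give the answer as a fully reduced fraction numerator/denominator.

ccTtWw gametes: cTW×2, cTw×2, ctW×2, ctw×2
CcttWw gametes: CtW×2, Ctw×2, ctW×2, ctw×2
ccTtWw×CcttWw grid (8·8=64): CcTtWW=4 CcTtWw=8 CcTtww=4 CcttWW=4 CcttWw=8 Ccttww=4 ccTtWW=4 ccTtWw=8 ccTtww=4 ccttWW=4 ccttWw=8 ccttww=4
C_ tt W_ hits 12/64; gcd=4; 12÷4/64÷4 = 3/16

P(C_ tt W_) = 3/16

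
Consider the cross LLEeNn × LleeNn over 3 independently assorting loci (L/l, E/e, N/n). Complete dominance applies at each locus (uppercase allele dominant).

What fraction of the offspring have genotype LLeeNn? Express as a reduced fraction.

P(LLeeNn) = 1/8

LLEeNn gametes: LEN×2, LEn×2, LeN×2, Len×2
LleeNn gametes: LeN×2, Len×2, leN×2, len×2
LLEeNn×LleeNn grid (8·8=64): LLEeNN=4 LLEeNn=8 LLEenn=4 LLeeNN=4 LLeeNn=8 LLeenn=4 LlEeNN=4 LlEeNn=8 LlEenn=4 LleeNN=4 LleeNn=8 Lleenn=4
LLeeNn hits 8/64; gcd=8; 8÷8/64÷8 = 1/8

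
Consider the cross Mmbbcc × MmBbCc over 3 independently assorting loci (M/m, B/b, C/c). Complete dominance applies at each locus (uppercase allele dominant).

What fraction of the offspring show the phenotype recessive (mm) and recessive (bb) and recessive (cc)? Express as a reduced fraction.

P(mm bb cc) = 1/16

Mmbbcc gametes: Mbc×4, mbc×4
MmBbCc gametes: MBC×1, MBc×1, MbC×1, Mbc×1, mBC×1, mBc×1, mbC×1, mbc×1
Mmbbcc×MmBbCc grid (8·8=64): MMBbCc=4 MMBbcc=4 MMbbCc=4 MMbbcc=4 MmBbCc=8 MmBbcc=8 MmbbCc=8 Mmbbcc=8 mmBbCc=4 mmBbcc=4 mmbbCc=4 mmbbcc=4
mm bb cc hits 4/64; gcd=4; 4÷4/64÷4 = 1/16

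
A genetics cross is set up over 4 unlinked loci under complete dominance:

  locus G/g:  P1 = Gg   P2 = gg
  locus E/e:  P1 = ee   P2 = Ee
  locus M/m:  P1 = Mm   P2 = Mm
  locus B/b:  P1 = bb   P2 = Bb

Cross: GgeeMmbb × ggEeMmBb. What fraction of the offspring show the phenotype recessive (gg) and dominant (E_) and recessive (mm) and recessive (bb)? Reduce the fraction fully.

P(gg E_ mm bb) = 1/32

GgeeMmbb gametes: GeMb×4, Gemb×4, geMb×4, gemb×4
ggEeMmBb gametes: gEMB×2, gEMb×2, gEmB×2, gEmb×2, geMB×2, geMb×2, gemB×2, gemb×2
GgeeMmbb×ggEeMmBb grid (16·16=256): GgEeMMBb=8 GgEeMMbb=8 GgEeMmBb=16 GgEeMmbb=16 GgEemmBb=8 GgEemmbb=8 GgeeMMBb=8 GgeeMMbb=8 GgeeMmBb=16 GgeeMmbb=16 GgeemmBb=8 Ggeemmbb=8 ggEeMMBb=8 ggEeMMbb=8 ggEeMmBb=16 ggEeMmbb=16 ggEemmBb=8 ggEemmbb=8 ggeeMMBb=8 ggeeMMbb=8 ggeeMmBb=16 ggeeMmbb=16 ggeemmBb=8 ggeemmbb=8
gg E_ mm bb hits 8/256; gcd=8; 8÷8/256÷8 = 1/32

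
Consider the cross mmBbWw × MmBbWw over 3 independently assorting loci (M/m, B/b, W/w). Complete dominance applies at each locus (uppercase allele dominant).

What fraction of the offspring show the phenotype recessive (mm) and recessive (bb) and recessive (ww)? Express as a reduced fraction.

P(mm bb ww) = 1/32

mmBbWw gametes: mBW×2, mBw×2, mbW×2, mbw×2
MmBbWw gametes: MBW×1, MBw×1, MbW×1, Mbw×1, mBW×1, mBw×1, mbW×1, mbw×1
mmBbWw×MmBbWw grid (8·8=64): MmBBWW=2 MmBBWw=4 MmBBww=2 MmBbWW=4 MmBbWw=8 MmBbww=4 MmbbWW=2 MmbbWw=4 Mmbbww=2 mmBBWW=2 mmBBWw=4 mmBBww=2 mmBbWW=4 mmBbWw=8 mmBbww=4 mmbbWW=2 mmbbWw=4 mmbbww=2
mm bb ww hits 2/64; gcd=2; 2÷2/64÷2 = 1/32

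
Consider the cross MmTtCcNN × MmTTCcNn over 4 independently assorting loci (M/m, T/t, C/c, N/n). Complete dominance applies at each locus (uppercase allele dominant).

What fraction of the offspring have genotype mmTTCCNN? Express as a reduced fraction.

P(mmTTCCNN) = 1/64

MmTtCcNN gametes: MTCN×2, MTcN×2, MtCN×2, MtcN×2, mTCN×2, mTcN×2, mtCN×2, mtcN×2
MmTTCcNn gametes: MTCN×2, MTCn×2, MTcN×2, MTcn×2, mTCN×2, mTCn×2, mTcN×2, mTcn×2
MmTtCcNN×MmTTCcNn grid (16·16=256): MMTTCCNN=4 MMTTCCNn=4 MMTTCcNN=8 MMTTCcNn=8 MMTTccNN=4 MMTTccNn=4 MMTtCCNN=4 MMTtCCNn=4 MMTtCcNN=8 MMTtCcNn=8 MMTtccNN=4 MMTtccNn=4 MmTTCCNN=8 MmTTCCNn=8 MmTTCcNN=16 MmTTCcNn=16 MmTTccNN=8 MmTTccNn=8 MmTtCCNN=8 MmTtCCNn=8 MmTtCcNN=16 MmTtCcNn=16 MmTtccNN=8 MmTtccNn=8 mmTTCCNN=4 mmTTCCNn=4 mmTTCcNN=8 mmTTCcNn=8 mmTTccNN=4 mmTTccNn=4 mmTtCCNN=4 mmTtCCNn=4 mmTtCcNN=8 mmTtCcNn=8 mmTtccNN=4 mmTtccNn=4
mmTTCCNN hits 4/256; gcd=4; 4÷4/256÷4 = 1/64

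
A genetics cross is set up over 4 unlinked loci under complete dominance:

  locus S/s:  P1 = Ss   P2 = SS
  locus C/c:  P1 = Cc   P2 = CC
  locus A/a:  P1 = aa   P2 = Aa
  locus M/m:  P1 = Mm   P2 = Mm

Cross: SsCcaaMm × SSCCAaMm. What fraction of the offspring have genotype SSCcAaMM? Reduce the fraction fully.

SsCcaaMm gametes: SCaM×2, SCam×2, ScaM×2, Scam×2, sCaM×2, sCam×2, scaM×2, scam×2
SSCCAaMm gametes: SCAM×4, SCAm×4, SCaM×4, SCam×4
SsCcaaMm×SSCCAaMm grid (16·16=256): SSCCAaMM=8 SSCCAaMm=16 SSCCAamm=8 SSCCaaMM=8 SSCCaaMm=16 SSCCaamm=8 SSCcAaMM=8 SSCcAaMm=16 SSCcAamm=8 SSCcaaMM=8 SSCcaaMm=16 SSCcaamm=8 SsCCAaMM=8 SsCCAaMm=16 SsCCAamm=8 SsCCaaMM=8 SsCCaaMm=16 SsCCaamm=8 SsCcAaMM=8 SsCcAaMm=16 SsCcAamm=8 SsCcaaMM=8 SsCcaaMm=16 SsCcaamm=8
SSCcAaMM hits 8/256; gcd=8; 8÷8/256÷8 = 1/32

P(SSCcAaMM) = 1/32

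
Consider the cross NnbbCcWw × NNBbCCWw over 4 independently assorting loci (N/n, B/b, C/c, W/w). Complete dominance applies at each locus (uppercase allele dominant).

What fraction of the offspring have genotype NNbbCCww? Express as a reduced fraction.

P(NNbbCCww) = 1/32

NnbbCcWw gametes: NbCW×2, NbCw×2, NbcW×2, Nbcw×2, nbCW×2, nbCw×2, nbcW×2, nbcw×2
NNBbCCWw gametes: NBCW×4, NBCw×4, NbCW×4, NbCw×4
NnbbCcWw×NNBbCCWw grid (16·16=256): NNBbCCWW=8 NNBbCCWw=16 NNBbCCww=8 NNBbCcWW=8 NNBbCcWw=16 NNBbCcww=8 NNbbCCWW=8 NNbbCCWw=16 NNbbCCww=8 NNbbCcWW=8 NNbbCcWw=16 NNbbCcww=8 NnBbCCWW=8 NnBbCCWw=16 NnBbCCww=8 NnBbCcWW=8 NnBbCcWw=16 NnBbCcww=8 NnbbCCWW=8 NnbbCCWw=16 NnbbCCww=8 NnbbCcWW=8 NnbbCcWw=16 NnbbCcww=8
NNbbCCww hits 8/256; gcd=8; 8÷8/256÷8 = 1/32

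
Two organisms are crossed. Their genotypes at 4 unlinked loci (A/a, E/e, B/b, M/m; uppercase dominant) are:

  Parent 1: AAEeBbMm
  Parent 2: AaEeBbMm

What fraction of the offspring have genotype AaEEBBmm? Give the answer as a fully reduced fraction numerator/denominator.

P(AaEEBBmm) = 1/128

AAEeBbMm gametes: AEBM×2, AEBm×2, AEbM×2, AEbm×2, AeBM×2, AeBm×2, AebM×2, Aebm×2
AaEeBbMm gametes: AEBM×1, AEBm×1, AEbM×1, AEbm×1, AeBM×1, AeBm×1, AebM×1, Aebm×1, aEBM×1, aEBm×1, aEbM×1, aEbm×1, aeBM×1, aeBm×1, aebM×1, aebm×1
AAEeBbMm×AaEeBbMm grid (16·16=256): AAEEBBMM=2 AAEEBBMm=4 AAEEBBmm=2 AAEEBbMM=4 AAEEBbMm=8 AAEEBbmm=4 AAEEbbMM=2 AAEEbbMm=4 AAEEbbmm=2 AAEeBBMM=4 AAEeBBMm=8 AAEeBBmm=4 AAEeBbMM=8 AAEeBbMm=16 AAEeBbmm=8 AAEebbMM=4 AAEebbMm=8 AAEebbmm=4 AAeeBBMM=2 AAeeBBMm=4 AAeeBBmm=2 AAeeBbMM=4 AAeeBbMm=8 AAeeBbmm=4 AAeebbMM=2 AAeebbMm=4 AAeebbmm=2 AaEEBBMM=2 AaEEBBMm=4 AaEEBBmm=2 AaEEBbMM=4 AaEEBbMm=8 AaEEBbmm=4 AaEEbbMM=2 AaEEbbMm=4 AaEEbbmm=2 AaEeBBMM=4 AaEeBBMm=8 AaEeBBmm=4 AaEeBbMM=8 AaEeBbMm=16 AaEeBbmm=8 AaEebbMM=4 AaEebbMm=8 AaEebbmm=4 AaeeBBMM=2 AaeeBBMm=4 AaeeBBmm=2 AaeeBbMM=4 AaeeBbMm=8 AaeeBbmm=4 AaeebbMM=2 AaeebbMm=4 Aaeebbmm=2
AaEEBBmm hits 2/256; gcd=2; 2÷2/256÷2 = 1/128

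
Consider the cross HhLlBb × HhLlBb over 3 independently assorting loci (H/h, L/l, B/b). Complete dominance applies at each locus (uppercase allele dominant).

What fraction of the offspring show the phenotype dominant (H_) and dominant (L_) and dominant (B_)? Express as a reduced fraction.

HhLlBb gametes: HLB×1, HLb×1, HlB×1, Hlb×1, hLB×1, hLb×1, hlB×1, hlb×1
HhLlBb gametes: HLB×1, HLb×1, HlB×1, Hlb×1, hLB×1, hLb×1, hlB×1, hlb×1
HhLlBb×HhLlBb grid (8·8=64): HHLLBB=1 HHLLBb=2 HHLLbb=1 HHLlBB=2 HHLlBb=4 HHLlbb=2 HHllBB=1 HHllBb=2 HHllbb=1 HhLLBB=2 HhLLBb=4 HhLLbb=2 HhLlBB=4 HhLlBb=8 HhLlbb=4 HhllBB=2 HhllBb=4 Hhllbb=2 hhLLBB=1 hhLLBb=2 hhLLbb=1 hhLlBB=2 hhLlBb=4 hhLlbb=2 hhllBB=1 hhllBb=2 hhllbb=1
H_ L_ B_ hits 27/64; gcd=1; 27÷1/64÷1 = 27/64

P(H_ L_ B_) = 27/64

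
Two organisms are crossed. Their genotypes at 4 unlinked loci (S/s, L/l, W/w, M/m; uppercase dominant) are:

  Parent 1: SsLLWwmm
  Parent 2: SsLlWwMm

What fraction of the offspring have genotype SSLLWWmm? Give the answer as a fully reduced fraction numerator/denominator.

SsLLWwmm gametes: SLWm×4, SLwm×4, sLWm×4, sLwm×4
SsLlWwMm gametes: SLWM×1, SLWm×1, SLwM×1, SLwm×1, SlWM×1, SlWm×1, SlwM×1, Slwm×1, sLWM×1, sLWm×1, sLwM×1, sLwm×1, slWM×1, slWm×1, slwM×1, slwm×1
SsLLWwmm×SsLlWwMm grid (16·16=256): SSLLWWMm=4 SSLLWWmm=4 SSLLWwMm=8 SSLLWwmm=8 SSLLwwMm=4 SSLLwwmm=4 SSLlWWMm=4 SSLlWWmm=4 SSLlWwMm=8 SSLlWwmm=8 SSLlwwMm=4 SSLlwwmm=4 SsLLWWMm=8 SsLLWWmm=8 SsLLWwMm=16 SsLLWwmm=16 SsLLwwMm=8 SsLLwwmm=8 SsLlWWMm=8 SsLlWWmm=8 SsLlWwMm=16 SsLlWwmm=16 SsLlwwMm=8 SsLlwwmm=8 ssLLWWMm=4 ssLLWWmm=4 ssLLWwMm=8 ssLLWwmm=8 ssLLwwMm=4 ssLLwwmm=4 ssLlWWMm=4 ssLlWWmm=4 ssLlWwMm=8 ssLlWwmm=8 ssLlwwMm=4 ssLlwwmm=4
SSLLWWmm hits 4/256; gcd=4; 4÷4/256÷4 = 1/64

P(SSLLWWmm) = 1/64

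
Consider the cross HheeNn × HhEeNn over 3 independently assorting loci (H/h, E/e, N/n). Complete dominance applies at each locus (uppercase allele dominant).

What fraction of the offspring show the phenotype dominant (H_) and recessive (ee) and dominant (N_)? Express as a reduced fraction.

P(H_ ee N_) = 9/32

HheeNn gametes: HeN×2, Hen×2, heN×2, hen×2
HhEeNn gametes: HEN×1, HEn×1, HeN×1, Hen×1, hEN×1, hEn×1, heN×1, hen×1
HheeNn×HhEeNn grid (8·8=64): HHEeNN=2 HHEeNn=4 HHEenn=2 HHeeNN=2 HHeeNn=4 HHeenn=2 HhEeNN=4 HhEeNn=8 HhEenn=4 HheeNN=4 HheeNn=8 Hheenn=4 hhEeNN=2 hhEeNn=4 hhEenn=2 hheeNN=2 hheeNn=4 hheenn=2
H_ ee N_ hits 18/64; gcd=2; 18÷2/64÷2 = 9/32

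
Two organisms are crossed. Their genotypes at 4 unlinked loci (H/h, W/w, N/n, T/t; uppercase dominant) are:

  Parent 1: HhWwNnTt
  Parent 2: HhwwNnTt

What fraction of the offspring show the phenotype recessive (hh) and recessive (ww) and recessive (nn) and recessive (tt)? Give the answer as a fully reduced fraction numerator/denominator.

P(hh ww nn tt) = 1/128

HhWwNnTt gametes: HWNT×1, HWNt×1, HWnT×1, HWnt×1, HwNT×1, HwNt×1, HwnT×1, Hwnt×1, hWNT×1, hWNt×1, hWnT×1, hWnt×1, hwNT×1, hwNt×1, hwnT×1, hwnt×1
HhwwNnTt gametes: HwNT×2, HwNt×2, HwnT×2, Hwnt×2, hwNT×2, hwNt×2, hwnT×2, hwnt×2
HhWwNnTt×HhwwNnTt grid (16·16=256): HHWwNNTT=2 HHWwNNTt=4 HHWwNNtt=2 HHWwNnTT=4 HHWwNnTt=8 HHWwNntt=4 HHWwnnTT=2 HHWwnnTt=4 HHWwnntt=2 HHwwNNTT=2 HHwwNNTt=4 HHwwNNtt=2 HHwwNnTT=4 HHwwNnTt=8 HHwwNntt=4 HHwwnnTT=2 HHwwnnTt=4 HHwwnntt=2 HhWwNNTT=4 HhWwNNTt=8 HhWwNNtt=4 HhWwNnTT=8 HhWwNnTt=16 HhWwNntt=8 HhWwnnTT=4 HhWwnnTt=8 HhWwnntt=4 HhwwNNTT=4 HhwwNNTt=8 HhwwNNtt=4 HhwwNnTT=8 HhwwNnTt=16 HhwwNntt=8 HhwwnnTT=4 HhwwnnTt=8 Hhwwnntt=4 hhWwNNTT=2 hhWwNNTt=4 hhWwNNtt=2 hhWwNnTT=4 hhWwNnTt=8 hhWwNntt=4 hhWwnnTT=2 hhWwnnTt=4 hhWwnntt=2 hhwwNNTT=2 hhwwNNTt=4 hhwwNNtt=2 hhwwNnTT=4 hhwwNnTt=8 hhwwNntt=4 hhwwnnTT=2 hhwwnnTt=4 hhwwnntt=2
hh ww nn tt hits 2/256; gcd=2; 2÷2/256÷2 = 1/128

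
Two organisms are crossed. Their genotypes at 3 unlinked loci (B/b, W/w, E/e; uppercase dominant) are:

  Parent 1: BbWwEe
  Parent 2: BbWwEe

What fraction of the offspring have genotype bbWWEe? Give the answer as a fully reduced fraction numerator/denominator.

BbWwEe gametes: BWE×1, BWe×1, BwE×1, Bwe×1, bWE×1, bWe×1, bwE×1, bwe×1
BbWwEe gametes: BWE×1, BWe×1, BwE×1, Bwe×1, bWE×1, bWe×1, bwE×1, bwe×1
BbWwEe×BbWwEe grid (8·8=64): BBWWEE=1 BBWWEe=2 BBWWee=1 BBWwEE=2 BBWwEe=4 BBWwee=2 BBwwEE=1 BBwwEe=2 BBwwee=1 BbWWEE=2 BbWWEe=4 BbWWee=2 BbWwEE=4 BbWwEe=8 BbWwee=4 BbwwEE=2 BbwwEe=4 Bbwwee=2 bbWWEE=1 bbWWEe=2 bbWWee=1 bbWwEE=2 bbWwEe=4 bbWwee=2 bbwwEE=1 bbwwEe=2 bbwwee=1
bbWWEe hits 2/64; gcd=2; 2÷2/64÷2 = 1/32

P(bbWWEe) = 1/32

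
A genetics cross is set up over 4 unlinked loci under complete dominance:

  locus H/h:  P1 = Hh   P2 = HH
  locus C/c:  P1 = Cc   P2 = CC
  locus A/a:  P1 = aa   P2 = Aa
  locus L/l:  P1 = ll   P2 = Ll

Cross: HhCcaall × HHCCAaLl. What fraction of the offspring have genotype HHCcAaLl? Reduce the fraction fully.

HhCcaall gametes: HCal×4, Hcal×4, hCal×4, hcal×4
HHCCAaLl gametes: HCAL×4, HCAl×4, HCaL×4, HCal×4
HhCcaall×HHCCAaLl grid (16·16=256): HHCCAaLl=16 HHCCAall=16 HHCCaaLl=16 HHCCaall=16 HHCcAaLl=16 HHCcAall=16 HHCcaaLl=16 HHCcaall=16 HhCCAaLl=16 HhCCAall=16 HhCCaaLl=16 HhCCaall=16 HhCcAaLl=16 HhCcAall=16 HhCcaaLl=16 HhCcaall=16
HHCcAaLl hits 16/256; gcd=16; 16÷16/256÷16 = 1/16

P(HHCcAaLl) = 1/16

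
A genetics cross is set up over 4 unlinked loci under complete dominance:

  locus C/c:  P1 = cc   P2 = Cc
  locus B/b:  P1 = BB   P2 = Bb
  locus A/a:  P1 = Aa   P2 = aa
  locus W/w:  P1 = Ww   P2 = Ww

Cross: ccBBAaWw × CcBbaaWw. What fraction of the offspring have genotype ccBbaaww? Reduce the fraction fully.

ccBBAaWw gametes: cBAW×4, cBAw×4, cBaW×4, cBaw×4
CcBbaaWw gametes: CBaW×2, CBaw×2, CbaW×2, Cbaw×2, cBaW×2, cBaw×2, cbaW×2, cbaw×2
ccBBAaWw×CcBbaaWw grid (16·16=256): CcBBAaWW=8 CcBBAaWw=16 CcBBAaww=8 CcBBaaWW=8 CcBBaaWw=16 CcBBaaww=8 CcBbAaWW=8 CcBbAaWw=16 CcBbAaww=8 CcBbaaWW=8 CcBbaaWw=16 CcBbaaww=8 ccBBAaWW=8 ccBBAaWw=16 ccBBAaww=8 ccBBaaWW=8 ccBBaaWw=16 ccBBaaww=8 ccBbAaWW=8 ccBbAaWw=16 ccBbAaww=8 ccBbaaWW=8 ccBbaaWw=16 ccBbaaww=8
ccBbaaww hits 8/256; gcd=8; 8÷8/256÷8 = 1/32

P(ccBbaaww) = 1/32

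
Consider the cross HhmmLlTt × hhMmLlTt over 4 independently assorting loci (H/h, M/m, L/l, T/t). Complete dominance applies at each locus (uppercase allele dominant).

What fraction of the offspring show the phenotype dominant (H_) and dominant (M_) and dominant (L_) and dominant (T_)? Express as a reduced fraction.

HhmmLlTt gametes: HmLT×2, HmLt×2, HmlT×2, Hmlt×2, hmLT×2, hmLt×2, hmlT×2, hmlt×2
hhMmLlTt gametes: hMLT×2, hMLt×2, hMlT×2, hMlt×2, hmLT×2, hmLt×2, hmlT×2, hmlt×2
HhmmLlTt×hhMmLlTt grid (16·16=256): HhMmLLTT=4 HhMmLLTt=8 HhMmLLtt=4 HhMmLlTT=8 HhMmLlTt=16 HhMmLltt=8 HhMmllTT=4 HhMmllTt=8 HhMmlltt=4 HhmmLLTT=4 HhmmLLTt=8 HhmmLLtt=4 HhmmLlTT=8 HhmmLlTt=16 HhmmLltt=8 HhmmllTT=4 HhmmllTt=8 Hhmmlltt=4 hhMmLLTT=4 hhMmLLTt=8 hhMmLLtt=4 hhMmLlTT=8 hhMmLlTt=16 hhMmLltt=8 hhMmllTT=4 hhMmllTt=8 hhMmlltt=4 hhmmLLTT=4 hhmmLLTt=8 hhmmLLtt=4 hhmmLlTT=8 hhmmLlTt=16 hhmmLltt=8 hhmmllTT=4 hhmmllTt=8 hhmmlltt=4
H_ M_ L_ T_ hits 36/256; gcd=4; 36÷4/256÷4 = 9/64

P(H_ M_ L_ T_) = 9/64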